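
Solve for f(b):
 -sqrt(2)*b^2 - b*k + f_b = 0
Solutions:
 f(b) = C1 + sqrt(2)*b^3/3 + b^2*k/2


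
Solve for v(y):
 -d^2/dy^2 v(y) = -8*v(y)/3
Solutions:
 v(y) = C1*exp(-2*sqrt(6)*y/3) + C2*exp(2*sqrt(6)*y/3)


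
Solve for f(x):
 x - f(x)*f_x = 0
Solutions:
 f(x) = -sqrt(C1 + x^2)
 f(x) = sqrt(C1 + x^2)


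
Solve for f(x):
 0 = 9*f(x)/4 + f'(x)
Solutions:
 f(x) = C1*exp(-9*x/4)


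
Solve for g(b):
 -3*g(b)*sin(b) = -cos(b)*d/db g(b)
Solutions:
 g(b) = C1/cos(b)^3


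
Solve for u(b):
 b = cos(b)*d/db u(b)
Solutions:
 u(b) = C1 + Integral(b/cos(b), b)


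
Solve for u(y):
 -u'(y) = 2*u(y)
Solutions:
 u(y) = C1*exp(-2*y)


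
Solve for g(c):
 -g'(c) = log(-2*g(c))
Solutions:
 Integral(1/(log(-_y) + log(2)), (_y, g(c))) = C1 - c


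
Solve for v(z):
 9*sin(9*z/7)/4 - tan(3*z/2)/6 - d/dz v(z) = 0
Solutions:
 v(z) = C1 + log(cos(3*z/2))/9 - 7*cos(9*z/7)/4


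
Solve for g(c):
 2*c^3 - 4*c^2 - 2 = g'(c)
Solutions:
 g(c) = C1 + c^4/2 - 4*c^3/3 - 2*c


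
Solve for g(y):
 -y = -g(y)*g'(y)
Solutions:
 g(y) = -sqrt(C1 + y^2)
 g(y) = sqrt(C1 + y^2)


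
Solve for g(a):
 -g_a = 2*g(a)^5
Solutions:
 g(a) = -I*(1/(C1 + 8*a))^(1/4)
 g(a) = I*(1/(C1 + 8*a))^(1/4)
 g(a) = -(1/(C1 + 8*a))^(1/4)
 g(a) = (1/(C1 + 8*a))^(1/4)


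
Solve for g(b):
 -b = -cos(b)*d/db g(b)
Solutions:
 g(b) = C1 + Integral(b/cos(b), b)


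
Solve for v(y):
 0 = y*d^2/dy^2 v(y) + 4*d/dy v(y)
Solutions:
 v(y) = C1 + C2/y^3


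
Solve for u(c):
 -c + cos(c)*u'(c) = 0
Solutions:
 u(c) = C1 + Integral(c/cos(c), c)


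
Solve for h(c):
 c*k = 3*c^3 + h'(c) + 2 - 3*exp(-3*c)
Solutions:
 h(c) = C1 - 3*c^4/4 + c^2*k/2 - 2*c - exp(-3*c)


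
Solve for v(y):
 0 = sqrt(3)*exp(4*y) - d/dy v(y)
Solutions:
 v(y) = C1 + sqrt(3)*exp(4*y)/4


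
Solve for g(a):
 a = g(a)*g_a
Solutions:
 g(a) = -sqrt(C1 + a^2)
 g(a) = sqrt(C1 + a^2)


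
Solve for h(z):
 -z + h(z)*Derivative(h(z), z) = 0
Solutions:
 h(z) = -sqrt(C1 + z^2)
 h(z) = sqrt(C1 + z^2)


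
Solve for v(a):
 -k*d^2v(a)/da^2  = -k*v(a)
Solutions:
 v(a) = C1*exp(-a) + C2*exp(a)


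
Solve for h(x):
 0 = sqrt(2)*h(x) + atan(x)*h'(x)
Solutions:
 h(x) = C1*exp(-sqrt(2)*Integral(1/atan(x), x))


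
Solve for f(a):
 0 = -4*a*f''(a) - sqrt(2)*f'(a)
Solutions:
 f(a) = C1 + C2*a^(1 - sqrt(2)/4)


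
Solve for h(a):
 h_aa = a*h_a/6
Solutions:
 h(a) = C1 + C2*erfi(sqrt(3)*a/6)


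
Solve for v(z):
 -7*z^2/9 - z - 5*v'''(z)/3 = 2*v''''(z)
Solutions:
 v(z) = C1 + C2*z + C3*z^2 + C4*exp(-5*z/6) - 7*z^5/900 + 13*z^4/600 - 13*z^3/125


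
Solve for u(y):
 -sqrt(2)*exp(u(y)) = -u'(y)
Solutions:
 u(y) = log(-1/(C1 + sqrt(2)*y))


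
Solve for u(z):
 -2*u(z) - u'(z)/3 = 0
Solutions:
 u(z) = C1*exp(-6*z)


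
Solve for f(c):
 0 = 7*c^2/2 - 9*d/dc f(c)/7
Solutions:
 f(c) = C1 + 49*c^3/54


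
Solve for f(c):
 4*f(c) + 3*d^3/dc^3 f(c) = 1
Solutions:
 f(c) = C3*exp(-6^(2/3)*c/3) + (C1*sin(2^(2/3)*3^(1/6)*c/2) + C2*cos(2^(2/3)*3^(1/6)*c/2))*exp(6^(2/3)*c/6) + 1/4


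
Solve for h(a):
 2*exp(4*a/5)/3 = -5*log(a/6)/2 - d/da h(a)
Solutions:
 h(a) = C1 - 5*a*log(a)/2 + 5*a*(1 + log(6))/2 - 5*exp(4*a/5)/6


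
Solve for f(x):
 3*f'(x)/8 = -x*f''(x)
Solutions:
 f(x) = C1 + C2*x^(5/8)


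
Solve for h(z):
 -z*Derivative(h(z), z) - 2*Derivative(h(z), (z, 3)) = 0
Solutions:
 h(z) = C1 + Integral(C2*airyai(-2^(2/3)*z/2) + C3*airybi(-2^(2/3)*z/2), z)


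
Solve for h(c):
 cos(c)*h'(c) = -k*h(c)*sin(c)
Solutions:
 h(c) = C1*exp(k*log(cos(c)))


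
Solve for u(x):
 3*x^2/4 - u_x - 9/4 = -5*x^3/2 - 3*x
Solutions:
 u(x) = C1 + 5*x^4/8 + x^3/4 + 3*x^2/2 - 9*x/4


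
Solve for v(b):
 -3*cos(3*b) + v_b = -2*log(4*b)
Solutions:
 v(b) = C1 - 2*b*log(b) - 4*b*log(2) + 2*b + sin(3*b)


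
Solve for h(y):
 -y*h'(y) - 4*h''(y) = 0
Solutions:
 h(y) = C1 + C2*erf(sqrt(2)*y/4)


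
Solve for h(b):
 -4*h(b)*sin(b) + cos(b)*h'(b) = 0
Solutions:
 h(b) = C1/cos(b)^4


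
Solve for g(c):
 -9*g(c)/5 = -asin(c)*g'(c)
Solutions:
 g(c) = C1*exp(9*Integral(1/asin(c), c)/5)


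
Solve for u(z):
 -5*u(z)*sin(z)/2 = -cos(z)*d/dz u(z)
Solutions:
 u(z) = C1/cos(z)^(5/2)


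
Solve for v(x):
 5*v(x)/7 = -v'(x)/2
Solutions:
 v(x) = C1*exp(-10*x/7)


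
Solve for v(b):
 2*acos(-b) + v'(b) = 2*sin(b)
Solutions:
 v(b) = C1 - 2*b*acos(-b) - 2*sqrt(1 - b^2) - 2*cos(b)


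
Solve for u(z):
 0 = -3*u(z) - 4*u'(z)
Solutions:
 u(z) = C1*exp(-3*z/4)


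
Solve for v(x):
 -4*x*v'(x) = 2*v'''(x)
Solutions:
 v(x) = C1 + Integral(C2*airyai(-2^(1/3)*x) + C3*airybi(-2^(1/3)*x), x)


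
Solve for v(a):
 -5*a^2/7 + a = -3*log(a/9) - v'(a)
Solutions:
 v(a) = C1 + 5*a^3/21 - a^2/2 - 3*a*log(a) + 3*a + a*log(729)


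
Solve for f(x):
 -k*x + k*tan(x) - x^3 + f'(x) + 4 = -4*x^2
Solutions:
 f(x) = C1 + k*x^2/2 + k*log(cos(x)) + x^4/4 - 4*x^3/3 - 4*x


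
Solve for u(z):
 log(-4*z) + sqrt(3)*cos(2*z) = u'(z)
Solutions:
 u(z) = C1 + z*log(-z) - z + 2*z*log(2) + sqrt(3)*sin(2*z)/2


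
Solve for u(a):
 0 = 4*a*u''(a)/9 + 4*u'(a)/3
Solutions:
 u(a) = C1 + C2/a^2


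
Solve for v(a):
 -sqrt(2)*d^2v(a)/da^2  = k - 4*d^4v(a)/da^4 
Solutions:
 v(a) = C1 + C2*a + C3*exp(-2^(1/4)*a/2) + C4*exp(2^(1/4)*a/2) - sqrt(2)*a^2*k/4


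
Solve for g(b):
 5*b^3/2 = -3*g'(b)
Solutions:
 g(b) = C1 - 5*b^4/24


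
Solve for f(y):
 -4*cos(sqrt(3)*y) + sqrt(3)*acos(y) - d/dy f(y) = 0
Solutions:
 f(y) = C1 + sqrt(3)*(y*acos(y) - sqrt(1 - y^2)) - 4*sqrt(3)*sin(sqrt(3)*y)/3


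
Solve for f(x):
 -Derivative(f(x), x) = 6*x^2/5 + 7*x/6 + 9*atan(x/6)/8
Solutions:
 f(x) = C1 - 2*x^3/5 - 7*x^2/12 - 9*x*atan(x/6)/8 + 27*log(x^2 + 36)/8


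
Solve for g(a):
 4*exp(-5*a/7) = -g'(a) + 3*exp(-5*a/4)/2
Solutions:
 g(a) = C1 - 6*exp(-5*a/4)/5 + 28*exp(-5*a/7)/5


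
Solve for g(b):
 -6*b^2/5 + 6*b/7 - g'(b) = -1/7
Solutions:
 g(b) = C1 - 2*b^3/5 + 3*b^2/7 + b/7


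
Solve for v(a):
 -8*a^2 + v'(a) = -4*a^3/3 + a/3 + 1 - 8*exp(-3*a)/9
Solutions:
 v(a) = C1 - a^4/3 + 8*a^3/3 + a^2/6 + a + 8*exp(-3*a)/27


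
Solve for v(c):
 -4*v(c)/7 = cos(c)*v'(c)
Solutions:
 v(c) = C1*(sin(c) - 1)^(2/7)/(sin(c) + 1)^(2/7)


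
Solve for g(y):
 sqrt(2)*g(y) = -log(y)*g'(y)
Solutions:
 g(y) = C1*exp(-sqrt(2)*li(y))


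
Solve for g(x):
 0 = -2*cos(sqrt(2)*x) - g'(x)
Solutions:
 g(x) = C1 - sqrt(2)*sin(sqrt(2)*x)


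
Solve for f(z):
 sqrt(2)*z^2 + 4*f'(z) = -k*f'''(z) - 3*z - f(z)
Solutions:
 f(z) = C1*exp(2^(1/3)*z*(6^(1/3)*(sqrt(3)*sqrt((27 + 256/k)/k^2) + 9/k)^(1/3)/12 - 2^(1/3)*3^(5/6)*I*(sqrt(3)*sqrt((27 + 256/k)/k^2) + 9/k)^(1/3)/12 + 8/(k*(-3^(1/3) + 3^(5/6)*I)*(sqrt(3)*sqrt((27 + 256/k)/k^2) + 9/k)^(1/3)))) + C2*exp(2^(1/3)*z*(6^(1/3)*(sqrt(3)*sqrt((27 + 256/k)/k^2) + 9/k)^(1/3)/12 + 2^(1/3)*3^(5/6)*I*(sqrt(3)*sqrt((27 + 256/k)/k^2) + 9/k)^(1/3)/12 - 8/(k*(3^(1/3) + 3^(5/6)*I)*(sqrt(3)*sqrt((27 + 256/k)/k^2) + 9/k)^(1/3)))) + C3*exp(6^(1/3)*z*(-2^(1/3)*(sqrt(3)*sqrt((27 + 256/k)/k^2) + 9/k)^(1/3) + 8*3^(1/3)/(k*(sqrt(3)*sqrt((27 + 256/k)/k^2) + 9/k)^(1/3)))/6) - sqrt(2)*z^2 - 3*z + 8*sqrt(2)*z - 32*sqrt(2) + 12


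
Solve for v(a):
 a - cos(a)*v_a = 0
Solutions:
 v(a) = C1 + Integral(a/cos(a), a)


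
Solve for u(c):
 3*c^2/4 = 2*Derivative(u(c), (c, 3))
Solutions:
 u(c) = C1 + C2*c + C3*c^2 + c^5/160


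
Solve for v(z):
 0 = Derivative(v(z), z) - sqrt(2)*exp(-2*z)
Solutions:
 v(z) = C1 - sqrt(2)*exp(-2*z)/2


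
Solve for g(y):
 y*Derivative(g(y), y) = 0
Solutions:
 g(y) = C1


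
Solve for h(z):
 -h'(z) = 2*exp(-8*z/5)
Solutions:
 h(z) = C1 + 5*exp(-8*z/5)/4


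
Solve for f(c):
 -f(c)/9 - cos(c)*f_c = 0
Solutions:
 f(c) = C1*(sin(c) - 1)^(1/18)/(sin(c) + 1)^(1/18)


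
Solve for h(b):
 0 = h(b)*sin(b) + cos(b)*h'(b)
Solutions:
 h(b) = C1*cos(b)


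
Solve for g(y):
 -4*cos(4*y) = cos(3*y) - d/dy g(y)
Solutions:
 g(y) = C1 + sin(3*y)/3 + sin(4*y)


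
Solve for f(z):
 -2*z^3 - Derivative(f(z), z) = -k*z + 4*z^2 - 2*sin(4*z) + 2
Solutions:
 f(z) = C1 + k*z^2/2 - z^4/2 - 4*z^3/3 - 2*z - cos(4*z)/2


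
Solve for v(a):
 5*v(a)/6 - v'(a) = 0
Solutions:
 v(a) = C1*exp(5*a/6)


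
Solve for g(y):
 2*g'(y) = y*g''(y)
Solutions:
 g(y) = C1 + C2*y^3


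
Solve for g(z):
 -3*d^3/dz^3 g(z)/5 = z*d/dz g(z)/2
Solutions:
 g(z) = C1 + Integral(C2*airyai(-5^(1/3)*6^(2/3)*z/6) + C3*airybi(-5^(1/3)*6^(2/3)*z/6), z)


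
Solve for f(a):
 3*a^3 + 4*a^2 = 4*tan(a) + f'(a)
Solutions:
 f(a) = C1 + 3*a^4/4 + 4*a^3/3 + 4*log(cos(a))


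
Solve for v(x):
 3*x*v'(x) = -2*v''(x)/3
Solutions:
 v(x) = C1 + C2*erf(3*x/2)


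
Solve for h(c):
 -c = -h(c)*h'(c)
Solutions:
 h(c) = -sqrt(C1 + c^2)
 h(c) = sqrt(C1 + c^2)


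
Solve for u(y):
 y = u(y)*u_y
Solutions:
 u(y) = -sqrt(C1 + y^2)
 u(y) = sqrt(C1 + y^2)


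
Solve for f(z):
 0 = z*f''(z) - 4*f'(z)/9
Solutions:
 f(z) = C1 + C2*z^(13/9)


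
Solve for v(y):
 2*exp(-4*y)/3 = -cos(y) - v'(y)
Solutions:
 v(y) = C1 - sin(y) + exp(-4*y)/6


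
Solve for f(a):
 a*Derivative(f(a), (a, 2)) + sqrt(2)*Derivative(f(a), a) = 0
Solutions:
 f(a) = C1 + C2*a^(1 - sqrt(2))


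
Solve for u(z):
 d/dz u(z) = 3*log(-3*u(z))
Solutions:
 -Integral(1/(log(-_y) + log(3)), (_y, u(z)))/3 = C1 - z


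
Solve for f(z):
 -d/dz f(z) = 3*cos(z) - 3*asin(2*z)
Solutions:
 f(z) = C1 + 3*z*asin(2*z) + 3*sqrt(1 - 4*z^2)/2 - 3*sin(z)


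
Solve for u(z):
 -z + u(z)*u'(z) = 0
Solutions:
 u(z) = -sqrt(C1 + z^2)
 u(z) = sqrt(C1 + z^2)


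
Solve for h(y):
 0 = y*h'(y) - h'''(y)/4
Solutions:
 h(y) = C1 + Integral(C2*airyai(2^(2/3)*y) + C3*airybi(2^(2/3)*y), y)


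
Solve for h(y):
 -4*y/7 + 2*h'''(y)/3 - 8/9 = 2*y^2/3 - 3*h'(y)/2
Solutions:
 h(y) = C1 + C2*sin(3*y/2) + C3*cos(3*y/2) + 4*y^3/27 + 4*y^2/21 + 16*y/81


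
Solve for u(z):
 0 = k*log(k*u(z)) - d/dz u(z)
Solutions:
 li(k*u(z))/k = C1 + k*z


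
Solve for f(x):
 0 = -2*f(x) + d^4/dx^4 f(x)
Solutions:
 f(x) = C1*exp(-2^(1/4)*x) + C2*exp(2^(1/4)*x) + C3*sin(2^(1/4)*x) + C4*cos(2^(1/4)*x)


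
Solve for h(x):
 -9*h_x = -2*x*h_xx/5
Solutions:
 h(x) = C1 + C2*x^(47/2)


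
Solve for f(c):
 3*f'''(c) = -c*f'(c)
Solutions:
 f(c) = C1 + Integral(C2*airyai(-3^(2/3)*c/3) + C3*airybi(-3^(2/3)*c/3), c)


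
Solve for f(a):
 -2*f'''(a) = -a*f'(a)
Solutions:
 f(a) = C1 + Integral(C2*airyai(2^(2/3)*a/2) + C3*airybi(2^(2/3)*a/2), a)


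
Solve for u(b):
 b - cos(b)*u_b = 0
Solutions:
 u(b) = C1 + Integral(b/cos(b), b)


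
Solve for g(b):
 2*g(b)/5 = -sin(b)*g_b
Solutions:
 g(b) = C1*(cos(b) + 1)^(1/5)/(cos(b) - 1)^(1/5)


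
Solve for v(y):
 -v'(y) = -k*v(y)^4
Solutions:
 v(y) = (-1/(C1 + 3*k*y))^(1/3)
 v(y) = (-1/(C1 + k*y))^(1/3)*(-3^(2/3) - 3*3^(1/6)*I)/6
 v(y) = (-1/(C1 + k*y))^(1/3)*(-3^(2/3) + 3*3^(1/6)*I)/6


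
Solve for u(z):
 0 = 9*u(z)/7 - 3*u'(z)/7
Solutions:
 u(z) = C1*exp(3*z)


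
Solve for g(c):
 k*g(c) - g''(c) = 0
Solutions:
 g(c) = C1*exp(-c*sqrt(k)) + C2*exp(c*sqrt(k))


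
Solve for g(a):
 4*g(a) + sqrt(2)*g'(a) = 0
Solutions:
 g(a) = C1*exp(-2*sqrt(2)*a)


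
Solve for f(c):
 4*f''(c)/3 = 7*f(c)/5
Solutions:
 f(c) = C1*exp(-sqrt(105)*c/10) + C2*exp(sqrt(105)*c/10)


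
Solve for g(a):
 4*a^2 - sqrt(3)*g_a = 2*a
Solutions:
 g(a) = C1 + 4*sqrt(3)*a^3/9 - sqrt(3)*a^2/3


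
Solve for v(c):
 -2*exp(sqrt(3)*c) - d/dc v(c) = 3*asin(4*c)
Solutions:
 v(c) = C1 - 3*c*asin(4*c) - 3*sqrt(1 - 16*c^2)/4 - 2*sqrt(3)*exp(sqrt(3)*c)/3


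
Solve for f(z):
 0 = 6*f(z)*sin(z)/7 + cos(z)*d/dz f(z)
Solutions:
 f(z) = C1*cos(z)^(6/7)


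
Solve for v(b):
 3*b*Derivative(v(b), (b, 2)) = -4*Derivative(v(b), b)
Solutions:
 v(b) = C1 + C2/b^(1/3)


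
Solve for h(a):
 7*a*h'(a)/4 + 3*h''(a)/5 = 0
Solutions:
 h(a) = C1 + C2*erf(sqrt(210)*a/12)


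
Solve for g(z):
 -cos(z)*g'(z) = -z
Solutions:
 g(z) = C1 + Integral(z/cos(z), z)


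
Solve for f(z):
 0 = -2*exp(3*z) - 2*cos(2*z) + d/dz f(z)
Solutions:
 f(z) = C1 + 2*exp(3*z)/3 + sin(2*z)


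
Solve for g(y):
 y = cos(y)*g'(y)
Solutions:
 g(y) = C1 + Integral(y/cos(y), y)


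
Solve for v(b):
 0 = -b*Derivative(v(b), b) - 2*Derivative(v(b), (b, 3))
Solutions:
 v(b) = C1 + Integral(C2*airyai(-2^(2/3)*b/2) + C3*airybi(-2^(2/3)*b/2), b)


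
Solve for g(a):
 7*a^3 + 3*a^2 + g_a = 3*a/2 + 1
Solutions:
 g(a) = C1 - 7*a^4/4 - a^3 + 3*a^2/4 + a


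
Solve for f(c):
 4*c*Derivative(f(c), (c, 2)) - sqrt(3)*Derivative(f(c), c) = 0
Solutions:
 f(c) = C1 + C2*c^(sqrt(3)/4 + 1)


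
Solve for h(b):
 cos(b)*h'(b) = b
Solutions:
 h(b) = C1 + Integral(b/cos(b), b)


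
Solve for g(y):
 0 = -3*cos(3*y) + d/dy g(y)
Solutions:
 g(y) = C1 + sin(3*y)


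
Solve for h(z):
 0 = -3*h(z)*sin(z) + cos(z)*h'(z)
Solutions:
 h(z) = C1/cos(z)^3


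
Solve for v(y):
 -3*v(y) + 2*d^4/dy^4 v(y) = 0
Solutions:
 v(y) = C1*exp(-2^(3/4)*3^(1/4)*y/2) + C2*exp(2^(3/4)*3^(1/4)*y/2) + C3*sin(2^(3/4)*3^(1/4)*y/2) + C4*cos(2^(3/4)*3^(1/4)*y/2)


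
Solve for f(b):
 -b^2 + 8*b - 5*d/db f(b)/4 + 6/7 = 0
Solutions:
 f(b) = C1 - 4*b^3/15 + 16*b^2/5 + 24*b/35


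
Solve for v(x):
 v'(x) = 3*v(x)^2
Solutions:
 v(x) = -1/(C1 + 3*x)


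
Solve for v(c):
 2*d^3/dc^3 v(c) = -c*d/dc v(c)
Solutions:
 v(c) = C1 + Integral(C2*airyai(-2^(2/3)*c/2) + C3*airybi(-2^(2/3)*c/2), c)


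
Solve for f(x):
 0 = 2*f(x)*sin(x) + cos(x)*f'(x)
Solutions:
 f(x) = C1*cos(x)^2


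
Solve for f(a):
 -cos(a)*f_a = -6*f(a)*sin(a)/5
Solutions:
 f(a) = C1/cos(a)^(6/5)


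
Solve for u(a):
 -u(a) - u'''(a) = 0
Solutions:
 u(a) = C3*exp(-a) + (C1*sin(sqrt(3)*a/2) + C2*cos(sqrt(3)*a/2))*exp(a/2)


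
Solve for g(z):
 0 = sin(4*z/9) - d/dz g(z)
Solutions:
 g(z) = C1 - 9*cos(4*z/9)/4


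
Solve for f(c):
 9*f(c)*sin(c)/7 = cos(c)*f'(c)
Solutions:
 f(c) = C1/cos(c)^(9/7)


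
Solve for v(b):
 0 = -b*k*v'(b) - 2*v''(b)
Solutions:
 v(b) = Piecewise((-sqrt(pi)*C1*erf(b*sqrt(k)/2)/sqrt(k) - C2, (k > 0) | (k < 0)), (-C1*b - C2, True))


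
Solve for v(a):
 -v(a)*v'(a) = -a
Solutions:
 v(a) = -sqrt(C1 + a^2)
 v(a) = sqrt(C1 + a^2)


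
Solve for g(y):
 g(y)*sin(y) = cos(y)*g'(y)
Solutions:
 g(y) = C1/cos(y)


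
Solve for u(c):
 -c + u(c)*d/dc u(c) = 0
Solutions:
 u(c) = -sqrt(C1 + c^2)
 u(c) = sqrt(C1 + c^2)


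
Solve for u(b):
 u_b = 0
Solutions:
 u(b) = C1


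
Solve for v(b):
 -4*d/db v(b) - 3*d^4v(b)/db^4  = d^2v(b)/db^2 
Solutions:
 v(b) = C1 + C4*exp(-b) + (C2*sin(sqrt(39)*b/6) + C3*cos(sqrt(39)*b/6))*exp(b/2)


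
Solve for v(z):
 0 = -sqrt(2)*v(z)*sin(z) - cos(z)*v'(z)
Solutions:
 v(z) = C1*cos(z)^(sqrt(2))


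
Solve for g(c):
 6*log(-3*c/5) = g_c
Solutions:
 g(c) = C1 + 6*c*log(-c) + 6*c*(-log(5) - 1 + log(3))


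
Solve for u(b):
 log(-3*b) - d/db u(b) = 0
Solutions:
 u(b) = C1 + b*log(-b) + b*(-1 + log(3))


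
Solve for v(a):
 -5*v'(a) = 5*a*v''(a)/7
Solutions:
 v(a) = C1 + C2/a^6


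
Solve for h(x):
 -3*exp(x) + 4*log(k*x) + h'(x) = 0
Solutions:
 h(x) = C1 - 4*x*log(k*x) + 4*x + 3*exp(x)


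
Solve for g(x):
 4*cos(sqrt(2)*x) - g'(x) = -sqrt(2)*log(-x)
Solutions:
 g(x) = C1 + sqrt(2)*x*(log(-x) - 1) + 2*sqrt(2)*sin(sqrt(2)*x)


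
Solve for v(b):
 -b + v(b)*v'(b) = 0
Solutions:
 v(b) = -sqrt(C1 + b^2)
 v(b) = sqrt(C1 + b^2)


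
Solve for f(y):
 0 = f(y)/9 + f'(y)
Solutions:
 f(y) = C1*exp(-y/9)


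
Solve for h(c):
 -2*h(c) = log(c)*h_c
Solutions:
 h(c) = C1*exp(-2*li(c))


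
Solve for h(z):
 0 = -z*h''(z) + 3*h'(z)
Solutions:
 h(z) = C1 + C2*z^4


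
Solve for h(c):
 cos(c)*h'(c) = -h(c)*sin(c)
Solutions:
 h(c) = C1*cos(c)


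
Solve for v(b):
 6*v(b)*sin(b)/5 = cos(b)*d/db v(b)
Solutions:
 v(b) = C1/cos(b)^(6/5)


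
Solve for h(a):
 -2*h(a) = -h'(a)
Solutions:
 h(a) = C1*exp(2*a)


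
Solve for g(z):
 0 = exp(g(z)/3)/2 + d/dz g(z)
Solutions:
 g(z) = 3*log(1/(C1 + z)) + 3*log(6)


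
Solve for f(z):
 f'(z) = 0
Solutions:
 f(z) = C1


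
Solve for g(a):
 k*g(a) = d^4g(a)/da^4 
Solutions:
 g(a) = C1*exp(-a*k^(1/4)) + C2*exp(a*k^(1/4)) + C3*exp(-I*a*k^(1/4)) + C4*exp(I*a*k^(1/4))


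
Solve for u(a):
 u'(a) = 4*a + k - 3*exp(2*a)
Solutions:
 u(a) = C1 + 2*a^2 + a*k - 3*exp(2*a)/2


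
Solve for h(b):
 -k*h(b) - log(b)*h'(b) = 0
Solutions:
 h(b) = C1*exp(-k*li(b))


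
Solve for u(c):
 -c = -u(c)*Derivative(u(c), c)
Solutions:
 u(c) = -sqrt(C1 + c^2)
 u(c) = sqrt(C1 + c^2)


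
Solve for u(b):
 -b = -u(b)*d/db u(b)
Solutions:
 u(b) = -sqrt(C1 + b^2)
 u(b) = sqrt(C1 + b^2)


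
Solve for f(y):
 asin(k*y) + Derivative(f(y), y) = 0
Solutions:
 f(y) = C1 - Piecewise((y*asin(k*y) + sqrt(-k^2*y^2 + 1)/k, Ne(k, 0)), (0, True))


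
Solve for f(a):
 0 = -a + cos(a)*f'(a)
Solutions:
 f(a) = C1 + Integral(a/cos(a), a)


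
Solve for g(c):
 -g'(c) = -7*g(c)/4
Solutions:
 g(c) = C1*exp(7*c/4)


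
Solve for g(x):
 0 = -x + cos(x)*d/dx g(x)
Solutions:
 g(x) = C1 + Integral(x/cos(x), x)


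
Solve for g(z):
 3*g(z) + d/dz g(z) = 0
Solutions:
 g(z) = C1*exp(-3*z)


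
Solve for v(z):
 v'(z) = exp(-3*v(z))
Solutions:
 v(z) = log(C1 + 3*z)/3
 v(z) = log((-3^(1/3) - 3^(5/6)*I)*(C1 + z)^(1/3)/2)
 v(z) = log((-3^(1/3) + 3^(5/6)*I)*(C1 + z)^(1/3)/2)


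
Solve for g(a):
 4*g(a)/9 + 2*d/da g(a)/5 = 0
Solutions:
 g(a) = C1*exp(-10*a/9)


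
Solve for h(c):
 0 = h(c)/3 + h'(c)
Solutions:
 h(c) = C1*exp(-c/3)


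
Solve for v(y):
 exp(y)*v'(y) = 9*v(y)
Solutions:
 v(y) = C1*exp(-9*exp(-y))


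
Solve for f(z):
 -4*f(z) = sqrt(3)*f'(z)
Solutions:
 f(z) = C1*exp(-4*sqrt(3)*z/3)


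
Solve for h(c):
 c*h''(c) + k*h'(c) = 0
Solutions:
 h(c) = C1 + c^(1 - re(k))*(C2*sin(log(c)*Abs(im(k))) + C3*cos(log(c)*im(k)))


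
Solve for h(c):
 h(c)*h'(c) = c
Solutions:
 h(c) = -sqrt(C1 + c^2)
 h(c) = sqrt(C1 + c^2)


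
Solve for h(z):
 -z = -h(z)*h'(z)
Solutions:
 h(z) = -sqrt(C1 + z^2)
 h(z) = sqrt(C1 + z^2)


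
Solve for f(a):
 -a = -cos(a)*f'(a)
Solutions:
 f(a) = C1 + Integral(a/cos(a), a)


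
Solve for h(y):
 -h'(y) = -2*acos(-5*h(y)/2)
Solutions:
 Integral(1/acos(-5*_y/2), (_y, h(y))) = C1 + 2*y


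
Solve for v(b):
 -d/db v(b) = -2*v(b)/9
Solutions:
 v(b) = C1*exp(2*b/9)


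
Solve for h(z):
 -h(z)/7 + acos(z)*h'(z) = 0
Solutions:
 h(z) = C1*exp(Integral(1/acos(z), z)/7)


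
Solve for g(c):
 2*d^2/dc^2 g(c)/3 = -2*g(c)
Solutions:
 g(c) = C1*sin(sqrt(3)*c) + C2*cos(sqrt(3)*c)


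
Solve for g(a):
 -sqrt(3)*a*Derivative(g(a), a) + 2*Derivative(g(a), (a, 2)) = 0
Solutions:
 g(a) = C1 + C2*erfi(3^(1/4)*a/2)


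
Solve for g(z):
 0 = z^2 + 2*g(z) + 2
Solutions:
 g(z) = -z^2/2 - 1


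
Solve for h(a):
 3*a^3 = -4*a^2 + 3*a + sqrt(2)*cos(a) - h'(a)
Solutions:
 h(a) = C1 - 3*a^4/4 - 4*a^3/3 + 3*a^2/2 + sqrt(2)*sin(a)


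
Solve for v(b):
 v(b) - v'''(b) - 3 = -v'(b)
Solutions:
 v(b) = C1*exp(-b*(2*18^(1/3)/(sqrt(69) + 9)^(1/3) + 12^(1/3)*(sqrt(69) + 9)^(1/3))/12)*sin(2^(1/3)*3^(1/6)*b*(-2^(1/3)*3^(2/3)*(sqrt(69) + 9)^(1/3) + 6/(sqrt(69) + 9)^(1/3))/12) + C2*exp(-b*(2*18^(1/3)/(sqrt(69) + 9)^(1/3) + 12^(1/3)*(sqrt(69) + 9)^(1/3))/12)*cos(2^(1/3)*3^(1/6)*b*(-2^(1/3)*3^(2/3)*(sqrt(69) + 9)^(1/3) + 6/(sqrt(69) + 9)^(1/3))/12) + C3*exp(b*(2*18^(1/3)/(sqrt(69) + 9)^(1/3) + 12^(1/3)*(sqrt(69) + 9)^(1/3))/6) + 3


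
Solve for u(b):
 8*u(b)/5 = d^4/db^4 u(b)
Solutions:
 u(b) = C1*exp(-10^(3/4)*b/5) + C2*exp(10^(3/4)*b/5) + C3*sin(10^(3/4)*b/5) + C4*cos(10^(3/4)*b/5)


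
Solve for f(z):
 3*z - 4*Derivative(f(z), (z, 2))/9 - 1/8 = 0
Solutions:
 f(z) = C1 + C2*z + 9*z^3/8 - 9*z^2/64


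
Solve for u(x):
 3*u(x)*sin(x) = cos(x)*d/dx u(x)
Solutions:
 u(x) = C1/cos(x)^3


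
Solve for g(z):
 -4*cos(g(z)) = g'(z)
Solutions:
 g(z) = pi - asin((C1 + exp(8*z))/(C1 - exp(8*z)))
 g(z) = asin((C1 + exp(8*z))/(C1 - exp(8*z)))


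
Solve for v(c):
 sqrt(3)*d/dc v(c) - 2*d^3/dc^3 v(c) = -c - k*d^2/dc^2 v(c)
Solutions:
 v(c) = C1 + C2*exp(c*(k - sqrt(k^2 + 8*sqrt(3)))/4) + C3*exp(c*(k + sqrt(k^2 + 8*sqrt(3)))/4) - sqrt(3)*c^2/6 + c*k/3


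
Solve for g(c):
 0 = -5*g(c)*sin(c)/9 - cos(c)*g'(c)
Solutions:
 g(c) = C1*cos(c)^(5/9)


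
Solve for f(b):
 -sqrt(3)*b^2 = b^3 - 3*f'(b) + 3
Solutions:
 f(b) = C1 + b^4/12 + sqrt(3)*b^3/9 + b


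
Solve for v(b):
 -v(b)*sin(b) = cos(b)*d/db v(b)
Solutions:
 v(b) = C1*cos(b)


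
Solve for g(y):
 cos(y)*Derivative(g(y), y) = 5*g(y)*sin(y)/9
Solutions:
 g(y) = C1/cos(y)^(5/9)


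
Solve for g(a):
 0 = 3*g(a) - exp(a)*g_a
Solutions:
 g(a) = C1*exp(-3*exp(-a))


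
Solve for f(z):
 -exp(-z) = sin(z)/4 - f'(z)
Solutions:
 f(z) = C1 - cos(z)/4 - exp(-z)


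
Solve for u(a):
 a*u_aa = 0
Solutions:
 u(a) = C1 + C2*a


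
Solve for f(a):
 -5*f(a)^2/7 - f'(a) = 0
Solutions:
 f(a) = 7/(C1 + 5*a)


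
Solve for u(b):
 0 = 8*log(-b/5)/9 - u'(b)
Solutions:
 u(b) = C1 + 8*b*log(-b)/9 + 8*b*(-log(5) - 1)/9


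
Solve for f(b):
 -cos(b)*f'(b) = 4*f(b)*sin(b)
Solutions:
 f(b) = C1*cos(b)^4


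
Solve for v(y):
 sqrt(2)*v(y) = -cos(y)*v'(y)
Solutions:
 v(y) = C1*(sin(y) - 1)^(sqrt(2)/2)/(sin(y) + 1)^(sqrt(2)/2)


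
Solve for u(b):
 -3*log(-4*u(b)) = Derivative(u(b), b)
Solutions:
 Integral(1/(log(-_y) + 2*log(2)), (_y, u(b)))/3 = C1 - b


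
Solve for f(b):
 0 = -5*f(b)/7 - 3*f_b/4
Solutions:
 f(b) = C1*exp(-20*b/21)


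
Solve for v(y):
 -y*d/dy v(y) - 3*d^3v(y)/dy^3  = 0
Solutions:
 v(y) = C1 + Integral(C2*airyai(-3^(2/3)*y/3) + C3*airybi(-3^(2/3)*y/3), y)


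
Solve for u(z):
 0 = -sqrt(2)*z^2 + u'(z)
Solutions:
 u(z) = C1 + sqrt(2)*z^3/3


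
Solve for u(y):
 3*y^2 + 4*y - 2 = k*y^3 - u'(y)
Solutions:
 u(y) = C1 + k*y^4/4 - y^3 - 2*y^2 + 2*y


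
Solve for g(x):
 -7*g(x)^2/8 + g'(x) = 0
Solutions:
 g(x) = -8/(C1 + 7*x)


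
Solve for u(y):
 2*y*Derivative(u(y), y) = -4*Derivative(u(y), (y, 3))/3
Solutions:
 u(y) = C1 + Integral(C2*airyai(-2^(2/3)*3^(1/3)*y/2) + C3*airybi(-2^(2/3)*3^(1/3)*y/2), y)


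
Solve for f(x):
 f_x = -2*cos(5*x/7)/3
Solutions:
 f(x) = C1 - 14*sin(5*x/7)/15


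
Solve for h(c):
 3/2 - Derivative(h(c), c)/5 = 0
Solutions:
 h(c) = C1 + 15*c/2


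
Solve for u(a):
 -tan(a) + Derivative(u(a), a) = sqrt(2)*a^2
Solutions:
 u(a) = C1 + sqrt(2)*a^3/3 - log(cos(a))


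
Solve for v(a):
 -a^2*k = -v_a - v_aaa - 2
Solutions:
 v(a) = C1 + C2*sin(a) + C3*cos(a) + a^3*k/3 - 2*a*k - 2*a


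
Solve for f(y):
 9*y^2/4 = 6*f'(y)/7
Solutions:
 f(y) = C1 + 7*y^3/8


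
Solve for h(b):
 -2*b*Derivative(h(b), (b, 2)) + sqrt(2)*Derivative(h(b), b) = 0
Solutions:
 h(b) = C1 + C2*b^(sqrt(2)/2 + 1)


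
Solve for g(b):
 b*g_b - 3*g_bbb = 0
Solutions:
 g(b) = C1 + Integral(C2*airyai(3^(2/3)*b/3) + C3*airybi(3^(2/3)*b/3), b)


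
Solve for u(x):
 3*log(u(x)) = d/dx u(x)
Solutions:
 li(u(x)) = C1 + 3*x


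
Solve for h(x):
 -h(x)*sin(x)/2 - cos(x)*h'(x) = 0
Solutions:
 h(x) = C1*sqrt(cos(x))


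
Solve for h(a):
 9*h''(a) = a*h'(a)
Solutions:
 h(a) = C1 + C2*erfi(sqrt(2)*a/6)


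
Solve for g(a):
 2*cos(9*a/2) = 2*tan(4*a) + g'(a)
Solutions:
 g(a) = C1 + log(cos(4*a))/2 + 4*sin(9*a/2)/9


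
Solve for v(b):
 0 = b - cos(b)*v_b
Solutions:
 v(b) = C1 + Integral(b/cos(b), b)


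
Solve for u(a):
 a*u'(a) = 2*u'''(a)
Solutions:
 u(a) = C1 + Integral(C2*airyai(2^(2/3)*a/2) + C3*airybi(2^(2/3)*a/2), a)


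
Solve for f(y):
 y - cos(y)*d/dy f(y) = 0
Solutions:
 f(y) = C1 + Integral(y/cos(y), y)


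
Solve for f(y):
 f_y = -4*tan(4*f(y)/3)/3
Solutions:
 f(y) = -3*asin(C1*exp(-16*y/9))/4 + 3*pi/4
 f(y) = 3*asin(C1*exp(-16*y/9))/4


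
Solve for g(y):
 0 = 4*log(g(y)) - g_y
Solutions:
 li(g(y)) = C1 + 4*y


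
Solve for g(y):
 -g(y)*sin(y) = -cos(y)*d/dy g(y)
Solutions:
 g(y) = C1/cos(y)


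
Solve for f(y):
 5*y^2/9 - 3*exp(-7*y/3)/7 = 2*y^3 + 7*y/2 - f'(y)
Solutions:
 f(y) = C1 + y^4/2 - 5*y^3/27 + 7*y^2/4 - 9*exp(-7*y/3)/49


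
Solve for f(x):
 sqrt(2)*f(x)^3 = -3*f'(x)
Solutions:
 f(x) = -sqrt(6)*sqrt(-1/(C1 - sqrt(2)*x))/2
 f(x) = sqrt(6)*sqrt(-1/(C1 - sqrt(2)*x))/2


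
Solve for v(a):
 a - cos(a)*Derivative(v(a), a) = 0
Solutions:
 v(a) = C1 + Integral(a/cos(a), a)


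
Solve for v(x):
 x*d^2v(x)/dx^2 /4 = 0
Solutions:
 v(x) = C1 + C2*x


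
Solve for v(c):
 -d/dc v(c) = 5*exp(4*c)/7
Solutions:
 v(c) = C1 - 5*exp(4*c)/28


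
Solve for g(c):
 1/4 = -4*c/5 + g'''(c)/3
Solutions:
 g(c) = C1 + C2*c + C3*c^2 + c^4/10 + c^3/8


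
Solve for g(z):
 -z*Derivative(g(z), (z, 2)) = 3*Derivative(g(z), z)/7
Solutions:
 g(z) = C1 + C2*z^(4/7)


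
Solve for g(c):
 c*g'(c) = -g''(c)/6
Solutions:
 g(c) = C1 + C2*erf(sqrt(3)*c)


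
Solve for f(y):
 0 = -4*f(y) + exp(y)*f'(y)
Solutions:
 f(y) = C1*exp(-4*exp(-y))


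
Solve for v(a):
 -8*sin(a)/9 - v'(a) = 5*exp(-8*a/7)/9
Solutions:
 v(a) = C1 + 8*cos(a)/9 + 35*exp(-8*a/7)/72


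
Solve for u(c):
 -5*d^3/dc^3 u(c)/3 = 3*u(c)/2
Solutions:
 u(c) = C3*exp(-30^(2/3)*c/10) + (C1*sin(3*10^(2/3)*3^(1/6)*c/20) + C2*cos(3*10^(2/3)*3^(1/6)*c/20))*exp(30^(2/3)*c/20)


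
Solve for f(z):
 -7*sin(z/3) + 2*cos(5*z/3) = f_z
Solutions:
 f(z) = C1 + 6*sin(5*z/3)/5 + 21*cos(z/3)


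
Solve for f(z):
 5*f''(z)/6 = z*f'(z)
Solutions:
 f(z) = C1 + C2*erfi(sqrt(15)*z/5)


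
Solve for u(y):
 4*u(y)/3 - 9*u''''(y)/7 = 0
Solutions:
 u(y) = C1*exp(-sqrt(2)*21^(1/4)*y/3) + C2*exp(sqrt(2)*21^(1/4)*y/3) + C3*sin(sqrt(2)*21^(1/4)*y/3) + C4*cos(sqrt(2)*21^(1/4)*y/3)


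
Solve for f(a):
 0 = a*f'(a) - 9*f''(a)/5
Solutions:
 f(a) = C1 + C2*erfi(sqrt(10)*a/6)


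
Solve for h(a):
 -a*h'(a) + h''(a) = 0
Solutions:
 h(a) = C1 + C2*erfi(sqrt(2)*a/2)


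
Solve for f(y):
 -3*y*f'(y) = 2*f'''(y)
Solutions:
 f(y) = C1 + Integral(C2*airyai(-2^(2/3)*3^(1/3)*y/2) + C3*airybi(-2^(2/3)*3^(1/3)*y/2), y)


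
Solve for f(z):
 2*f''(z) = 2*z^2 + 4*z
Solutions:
 f(z) = C1 + C2*z + z^4/12 + z^3/3


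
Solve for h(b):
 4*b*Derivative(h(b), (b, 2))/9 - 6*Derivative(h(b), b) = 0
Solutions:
 h(b) = C1 + C2*b^(29/2)


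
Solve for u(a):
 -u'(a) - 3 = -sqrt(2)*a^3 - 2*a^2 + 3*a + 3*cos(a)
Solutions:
 u(a) = C1 + sqrt(2)*a^4/4 + 2*a^3/3 - 3*a^2/2 - 3*a - 3*sin(a)


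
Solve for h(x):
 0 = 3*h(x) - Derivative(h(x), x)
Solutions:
 h(x) = C1*exp(3*x)


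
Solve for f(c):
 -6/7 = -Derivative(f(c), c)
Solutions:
 f(c) = C1 + 6*c/7


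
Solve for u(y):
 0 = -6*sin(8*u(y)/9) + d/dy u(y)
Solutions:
 -6*y + 9*log(cos(8*u(y)/9) - 1)/16 - 9*log(cos(8*u(y)/9) + 1)/16 = C1


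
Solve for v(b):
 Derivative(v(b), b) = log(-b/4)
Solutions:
 v(b) = C1 + b*log(-b) + b*(-2*log(2) - 1)


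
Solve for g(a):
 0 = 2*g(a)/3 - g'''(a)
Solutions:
 g(a) = C3*exp(2^(1/3)*3^(2/3)*a/3) + (C1*sin(2^(1/3)*3^(1/6)*a/2) + C2*cos(2^(1/3)*3^(1/6)*a/2))*exp(-2^(1/3)*3^(2/3)*a/6)


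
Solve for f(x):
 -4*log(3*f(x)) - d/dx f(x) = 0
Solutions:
 Integral(1/(log(_y) + log(3)), (_y, f(x)))/4 = C1 - x


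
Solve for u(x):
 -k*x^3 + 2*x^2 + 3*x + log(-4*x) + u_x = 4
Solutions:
 u(x) = C1 + k*x^4/4 - 2*x^3/3 - 3*x^2/2 - x*log(-x) + x*(5 - 2*log(2))


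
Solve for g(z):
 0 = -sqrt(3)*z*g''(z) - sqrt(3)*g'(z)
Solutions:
 g(z) = C1 + C2*log(z)


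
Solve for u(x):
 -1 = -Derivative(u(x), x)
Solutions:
 u(x) = C1 + x


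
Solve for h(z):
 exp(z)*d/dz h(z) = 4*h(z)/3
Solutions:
 h(z) = C1*exp(-4*exp(-z)/3)


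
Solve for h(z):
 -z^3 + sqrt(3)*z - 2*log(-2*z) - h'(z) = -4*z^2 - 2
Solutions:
 h(z) = C1 - z^4/4 + 4*z^3/3 + sqrt(3)*z^2/2 - 2*z*log(-z) + 2*z*(2 - log(2))


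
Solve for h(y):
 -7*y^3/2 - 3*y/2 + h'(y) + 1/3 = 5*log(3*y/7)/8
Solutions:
 h(y) = C1 + 7*y^4/8 + 3*y^2/4 + 5*y*log(y)/8 - 5*y*log(7)/8 - 23*y/24 + 5*y*log(3)/8


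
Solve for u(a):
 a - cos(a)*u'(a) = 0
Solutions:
 u(a) = C1 + Integral(a/cos(a), a)


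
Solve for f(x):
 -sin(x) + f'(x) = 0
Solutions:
 f(x) = C1 - cos(x)


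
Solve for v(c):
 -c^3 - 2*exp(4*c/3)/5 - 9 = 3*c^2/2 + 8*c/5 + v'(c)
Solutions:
 v(c) = C1 - c^4/4 - c^3/2 - 4*c^2/5 - 9*c - 3*exp(4*c/3)/10


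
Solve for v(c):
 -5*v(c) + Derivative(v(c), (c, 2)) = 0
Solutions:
 v(c) = C1*exp(-sqrt(5)*c) + C2*exp(sqrt(5)*c)


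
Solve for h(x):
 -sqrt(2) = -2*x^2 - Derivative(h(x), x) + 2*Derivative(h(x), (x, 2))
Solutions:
 h(x) = C1 + C2*exp(x/2) - 2*x^3/3 - 4*x^2 - 16*x + sqrt(2)*x


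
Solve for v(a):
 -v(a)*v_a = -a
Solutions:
 v(a) = -sqrt(C1 + a^2)
 v(a) = sqrt(C1 + a^2)


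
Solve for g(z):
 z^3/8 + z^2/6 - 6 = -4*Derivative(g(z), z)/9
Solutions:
 g(z) = C1 - 9*z^4/128 - z^3/8 + 27*z/2


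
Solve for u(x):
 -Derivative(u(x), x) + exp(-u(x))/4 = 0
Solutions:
 u(x) = log(C1 + x/4)


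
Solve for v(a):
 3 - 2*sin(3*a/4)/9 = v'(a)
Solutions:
 v(a) = C1 + 3*a + 8*cos(3*a/4)/27


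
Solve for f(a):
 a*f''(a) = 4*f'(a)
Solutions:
 f(a) = C1 + C2*a^5


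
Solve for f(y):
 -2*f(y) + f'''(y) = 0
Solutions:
 f(y) = C3*exp(2^(1/3)*y) + (C1*sin(2^(1/3)*sqrt(3)*y/2) + C2*cos(2^(1/3)*sqrt(3)*y/2))*exp(-2^(1/3)*y/2)


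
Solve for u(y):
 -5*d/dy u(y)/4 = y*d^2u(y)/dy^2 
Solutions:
 u(y) = C1 + C2/y^(1/4)


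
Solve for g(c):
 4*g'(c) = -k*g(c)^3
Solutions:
 g(c) = -sqrt(2)*sqrt(-1/(C1 - c*k))
 g(c) = sqrt(2)*sqrt(-1/(C1 - c*k))


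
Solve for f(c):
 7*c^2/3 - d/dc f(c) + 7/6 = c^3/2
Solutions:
 f(c) = C1 - c^4/8 + 7*c^3/9 + 7*c/6


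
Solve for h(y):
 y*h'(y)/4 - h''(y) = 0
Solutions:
 h(y) = C1 + C2*erfi(sqrt(2)*y/4)


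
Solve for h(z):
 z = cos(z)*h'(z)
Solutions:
 h(z) = C1 + Integral(z/cos(z), z)


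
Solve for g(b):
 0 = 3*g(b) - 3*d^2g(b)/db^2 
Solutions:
 g(b) = C1*exp(-b) + C2*exp(b)


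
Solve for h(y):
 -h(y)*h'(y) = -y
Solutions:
 h(y) = -sqrt(C1 + y^2)
 h(y) = sqrt(C1 + y^2)


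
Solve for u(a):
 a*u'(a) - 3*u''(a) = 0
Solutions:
 u(a) = C1 + C2*erfi(sqrt(6)*a/6)


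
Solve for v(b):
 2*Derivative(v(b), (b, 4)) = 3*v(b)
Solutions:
 v(b) = C1*exp(-2^(3/4)*3^(1/4)*b/2) + C2*exp(2^(3/4)*3^(1/4)*b/2) + C3*sin(2^(3/4)*3^(1/4)*b/2) + C4*cos(2^(3/4)*3^(1/4)*b/2)


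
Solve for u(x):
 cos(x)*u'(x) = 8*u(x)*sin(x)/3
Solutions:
 u(x) = C1/cos(x)^(8/3)


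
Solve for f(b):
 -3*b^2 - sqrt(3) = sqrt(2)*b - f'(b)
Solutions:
 f(b) = C1 + b^3 + sqrt(2)*b^2/2 + sqrt(3)*b


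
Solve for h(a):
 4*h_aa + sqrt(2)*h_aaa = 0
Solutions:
 h(a) = C1 + C2*a + C3*exp(-2*sqrt(2)*a)


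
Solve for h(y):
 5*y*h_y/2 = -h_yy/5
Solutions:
 h(y) = C1 + C2*erf(5*y/2)


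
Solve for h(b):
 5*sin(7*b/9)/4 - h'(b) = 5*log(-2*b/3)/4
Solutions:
 h(b) = C1 - 5*b*log(-b)/4 - 5*b*log(2)/4 + 5*b/4 + 5*b*log(3)/4 - 45*cos(7*b/9)/28


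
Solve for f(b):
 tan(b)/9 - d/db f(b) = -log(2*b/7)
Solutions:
 f(b) = C1 + b*log(b) - b*log(7) - b + b*log(2) - log(cos(b))/9


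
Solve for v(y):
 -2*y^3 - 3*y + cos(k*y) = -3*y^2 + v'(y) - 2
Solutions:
 v(y) = C1 - y^4/2 + y^3 - 3*y^2/2 + 2*y + sin(k*y)/k


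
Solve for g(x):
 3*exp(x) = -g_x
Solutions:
 g(x) = C1 - 3*exp(x)


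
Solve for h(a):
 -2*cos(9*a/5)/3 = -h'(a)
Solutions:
 h(a) = C1 + 10*sin(9*a/5)/27


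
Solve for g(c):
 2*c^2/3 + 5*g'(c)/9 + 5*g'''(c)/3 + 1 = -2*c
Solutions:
 g(c) = C1 + C2*sin(sqrt(3)*c/3) + C3*cos(sqrt(3)*c/3) - 2*c^3/5 - 9*c^2/5 + 27*c/5


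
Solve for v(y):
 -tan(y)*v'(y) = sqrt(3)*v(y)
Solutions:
 v(y) = C1/sin(y)^(sqrt(3))


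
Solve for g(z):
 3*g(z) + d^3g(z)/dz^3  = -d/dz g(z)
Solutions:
 g(z) = C1*exp(6^(1/3)*z*(-2*3^(1/3)/(27 + sqrt(741))^(1/3) + 2^(1/3)*(27 + sqrt(741))^(1/3))/12)*sin(2^(1/3)*3^(1/6)*z*(6/(27 + sqrt(741))^(1/3) + 2^(1/3)*3^(2/3)*(27 + sqrt(741))^(1/3))/12) + C2*exp(6^(1/3)*z*(-2*3^(1/3)/(27 + sqrt(741))^(1/3) + 2^(1/3)*(27 + sqrt(741))^(1/3))/12)*cos(2^(1/3)*3^(1/6)*z*(6/(27 + sqrt(741))^(1/3) + 2^(1/3)*3^(2/3)*(27 + sqrt(741))^(1/3))/12) + C3*exp(-6^(1/3)*z*(-2*3^(1/3)/(27 + sqrt(741))^(1/3) + 2^(1/3)*(27 + sqrt(741))^(1/3))/6)


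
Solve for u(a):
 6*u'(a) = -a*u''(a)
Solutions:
 u(a) = C1 + C2/a^5


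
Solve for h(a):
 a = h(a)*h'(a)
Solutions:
 h(a) = -sqrt(C1 + a^2)
 h(a) = sqrt(C1 + a^2)


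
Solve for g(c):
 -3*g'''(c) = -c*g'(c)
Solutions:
 g(c) = C1 + Integral(C2*airyai(3^(2/3)*c/3) + C3*airybi(3^(2/3)*c/3), c)


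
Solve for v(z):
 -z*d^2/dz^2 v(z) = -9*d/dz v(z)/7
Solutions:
 v(z) = C1 + C2*z^(16/7)


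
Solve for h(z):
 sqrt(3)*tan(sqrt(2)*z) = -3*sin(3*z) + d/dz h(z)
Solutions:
 h(z) = C1 - sqrt(6)*log(cos(sqrt(2)*z))/2 - cos(3*z)


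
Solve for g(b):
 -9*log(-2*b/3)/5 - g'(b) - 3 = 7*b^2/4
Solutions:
 g(b) = C1 - 7*b^3/12 - 9*b*log(-b)/5 + 3*b*(-3*log(2) - 2 + 3*log(3))/5


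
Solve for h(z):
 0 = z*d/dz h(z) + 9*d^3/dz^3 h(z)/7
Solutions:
 h(z) = C1 + Integral(C2*airyai(-21^(1/3)*z/3) + C3*airybi(-21^(1/3)*z/3), z)


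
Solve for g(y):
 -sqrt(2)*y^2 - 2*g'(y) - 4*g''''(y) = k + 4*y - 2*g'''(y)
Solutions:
 g(y) = C1 + C2*exp(y*((6*sqrt(78) + 53)^(-1/3) + 2 + (6*sqrt(78) + 53)^(1/3))/12)*sin(sqrt(3)*y*(-(6*sqrt(78) + 53)^(1/3) + (6*sqrt(78) + 53)^(-1/3))/12) + C3*exp(y*((6*sqrt(78) + 53)^(-1/3) + 2 + (6*sqrt(78) + 53)^(1/3))/12)*cos(sqrt(3)*y*(-(6*sqrt(78) + 53)^(1/3) + (6*sqrt(78) + 53)^(-1/3))/12) + C4*exp(y*(-(6*sqrt(78) + 53)^(1/3) - 1/(6*sqrt(78) + 53)^(1/3) + 1)/6) - k*y/2 - sqrt(2)*y^3/6 - y^2 - sqrt(2)*y


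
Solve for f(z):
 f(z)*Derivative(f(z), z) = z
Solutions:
 f(z) = -sqrt(C1 + z^2)
 f(z) = sqrt(C1 + z^2)


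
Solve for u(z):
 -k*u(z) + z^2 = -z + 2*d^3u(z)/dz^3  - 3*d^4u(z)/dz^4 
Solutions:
 u(z) = C1*exp(z*Piecewise((-sqrt(-2^(2/3)*k^(1/3)/3 + 1/9)/2 - sqrt(2^(2/3)*k^(1/3)/3 + 2/9 - 2/(27*sqrt(-2^(2/3)*k^(1/3)/3 + 1/9)))/2 + 1/6, Eq(k, 0)), (-sqrt(-2*k/(9*(-k/108 + sqrt(k^3/729 + k^2/11664))^(1/3)) + 2*(-k/108 + sqrt(k^3/729 + k^2/11664))^(1/3) + 1/9)/2 - sqrt(2*k/(9*(-k/108 + sqrt(k^3/729 + k^2/11664))^(1/3)) - 2*(-k/108 + sqrt(k^3/729 + k^2/11664))^(1/3) + 2/9 - 2/(27*sqrt(-2*k/(9*(-k/108 + sqrt(k^3/729 + k^2/11664))^(1/3)) + 2*(-k/108 + sqrt(k^3/729 + k^2/11664))^(1/3) + 1/9)))/2 + 1/6, True))) + C2*exp(z*Piecewise((-sqrt(-2^(2/3)*k^(1/3)/3 + 1/9)/2 + sqrt(2^(2/3)*k^(1/3)/3 + 2/9 - 2/(27*sqrt(-2^(2/3)*k^(1/3)/3 + 1/9)))/2 + 1/6, Eq(k, 0)), (-sqrt(-2*k/(9*(-k/108 + sqrt(k^3/729 + k^2/11664))^(1/3)) + 2*(-k/108 + sqrt(k^3/729 + k^2/11664))^(1/3) + 1/9)/2 + sqrt(2*k/(9*(-k/108 + sqrt(k^3/729 + k^2/11664))^(1/3)) - 2*(-k/108 + sqrt(k^3/729 + k^2/11664))^(1/3) + 2/9 - 2/(27*sqrt(-2*k/(9*(-k/108 + sqrt(k^3/729 + k^2/11664))^(1/3)) + 2*(-k/108 + sqrt(k^3/729 + k^2/11664))^(1/3) + 1/9)))/2 + 1/6, True))) + C3*exp(z*Piecewise((sqrt(-2^(2/3)*k^(1/3)/3 + 1/9)/2 - sqrt(2^(2/3)*k^(1/3)/3 + 2/9 + 2/(27*sqrt(-2^(2/3)*k^(1/3)/3 + 1/9)))/2 + 1/6, Eq(k, 0)), (sqrt(-2*k/(9*(-k/108 + sqrt(k^3/729 + k^2/11664))^(1/3)) + 2*(-k/108 + sqrt(k^3/729 + k^2/11664))^(1/3) + 1/9)/2 - sqrt(2*k/(9*(-k/108 + sqrt(k^3/729 + k^2/11664))^(1/3)) - 2*(-k/108 + sqrt(k^3/729 + k^2/11664))^(1/3) + 2/9 + 2/(27*sqrt(-2*k/(9*(-k/108 + sqrt(k^3/729 + k^2/11664))^(1/3)) + 2*(-k/108 + sqrt(k^3/729 + k^2/11664))^(1/3) + 1/9)))/2 + 1/6, True))) + C4*exp(z*Piecewise((sqrt(-2^(2/3)*k^(1/3)/3 + 1/9)/2 + sqrt(2^(2/3)*k^(1/3)/3 + 2/9 + 2/(27*sqrt(-2^(2/3)*k^(1/3)/3 + 1/9)))/2 + 1/6, Eq(k, 0)), (sqrt(-2*k/(9*(-k/108 + sqrt(k^3/729 + k^2/11664))^(1/3)) + 2*(-k/108 + sqrt(k^3/729 + k^2/11664))^(1/3) + 1/9)/2 + sqrt(2*k/(9*(-k/108 + sqrt(k^3/729 + k^2/11664))^(1/3)) - 2*(-k/108 + sqrt(k^3/729 + k^2/11664))^(1/3) + 2/9 + 2/(27*sqrt(-2*k/(9*(-k/108 + sqrt(k^3/729 + k^2/11664))^(1/3)) + 2*(-k/108 + sqrt(k^3/729 + k^2/11664))^(1/3) + 1/9)))/2 + 1/6, True))) + z^2/k + z/k


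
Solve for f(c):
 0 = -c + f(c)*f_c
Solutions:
 f(c) = -sqrt(C1 + c^2)
 f(c) = sqrt(C1 + c^2)


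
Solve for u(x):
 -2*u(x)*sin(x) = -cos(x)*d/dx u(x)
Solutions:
 u(x) = C1/cos(x)^2


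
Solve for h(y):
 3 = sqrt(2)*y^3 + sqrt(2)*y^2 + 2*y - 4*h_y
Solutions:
 h(y) = C1 + sqrt(2)*y^4/16 + sqrt(2)*y^3/12 + y^2/4 - 3*y/4


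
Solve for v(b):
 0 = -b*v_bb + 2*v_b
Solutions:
 v(b) = C1 + C2*b^3


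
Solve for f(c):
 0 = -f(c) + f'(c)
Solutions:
 f(c) = C1*exp(c)


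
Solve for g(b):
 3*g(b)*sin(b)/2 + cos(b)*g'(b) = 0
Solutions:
 g(b) = C1*cos(b)^(3/2)


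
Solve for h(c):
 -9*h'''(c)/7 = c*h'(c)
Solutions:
 h(c) = C1 + Integral(C2*airyai(-21^(1/3)*c/3) + C3*airybi(-21^(1/3)*c/3), c)


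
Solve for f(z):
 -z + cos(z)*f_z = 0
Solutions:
 f(z) = C1 + Integral(z/cos(z), z)


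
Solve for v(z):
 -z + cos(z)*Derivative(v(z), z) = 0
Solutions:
 v(z) = C1 + Integral(z/cos(z), z)


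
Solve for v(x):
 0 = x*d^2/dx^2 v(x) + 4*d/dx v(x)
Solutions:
 v(x) = C1 + C2/x^3


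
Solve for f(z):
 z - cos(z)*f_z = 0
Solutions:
 f(z) = C1 + Integral(z/cos(z), z)


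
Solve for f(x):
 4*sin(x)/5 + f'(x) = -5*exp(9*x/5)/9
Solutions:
 f(x) = C1 - 25*exp(9*x/5)/81 + 4*cos(x)/5


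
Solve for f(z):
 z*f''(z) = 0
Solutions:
 f(z) = C1 + C2*z


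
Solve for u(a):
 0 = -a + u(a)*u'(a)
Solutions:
 u(a) = -sqrt(C1 + a^2)
 u(a) = sqrt(C1 + a^2)


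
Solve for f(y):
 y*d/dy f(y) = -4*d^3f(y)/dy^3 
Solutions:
 f(y) = C1 + Integral(C2*airyai(-2^(1/3)*y/2) + C3*airybi(-2^(1/3)*y/2), y)


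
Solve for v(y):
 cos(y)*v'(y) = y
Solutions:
 v(y) = C1 + Integral(y/cos(y), y)


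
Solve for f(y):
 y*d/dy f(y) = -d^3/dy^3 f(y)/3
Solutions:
 f(y) = C1 + Integral(C2*airyai(-3^(1/3)*y) + C3*airybi(-3^(1/3)*y), y)


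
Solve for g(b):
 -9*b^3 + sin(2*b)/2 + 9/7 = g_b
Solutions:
 g(b) = C1 - 9*b^4/4 + 9*b/7 - cos(2*b)/4


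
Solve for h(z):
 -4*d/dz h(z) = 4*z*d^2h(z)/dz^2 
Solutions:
 h(z) = C1 + C2*log(z)


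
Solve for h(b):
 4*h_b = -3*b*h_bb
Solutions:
 h(b) = C1 + C2/b^(1/3)


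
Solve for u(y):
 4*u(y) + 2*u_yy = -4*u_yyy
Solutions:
 u(y) = C1*exp(y*(-2 + (6*sqrt(330) + 109)^(-1/3) + (6*sqrt(330) + 109)^(1/3))/12)*sin(sqrt(3)*y*(-(6*sqrt(330) + 109)^(1/3) + (6*sqrt(330) + 109)^(-1/3))/12) + C2*exp(y*(-2 + (6*sqrt(330) + 109)^(-1/3) + (6*sqrt(330) + 109)^(1/3))/12)*cos(sqrt(3)*y*(-(6*sqrt(330) + 109)^(1/3) + (6*sqrt(330) + 109)^(-1/3))/12) + C3*exp(-y*((6*sqrt(330) + 109)^(-1/3) + 1 + (6*sqrt(330) + 109)^(1/3))/6)


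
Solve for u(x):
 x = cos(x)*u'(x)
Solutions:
 u(x) = C1 + Integral(x/cos(x), x)


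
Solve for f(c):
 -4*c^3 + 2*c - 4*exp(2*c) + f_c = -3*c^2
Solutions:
 f(c) = C1 + c^4 - c^3 - c^2 + 2*exp(2*c)


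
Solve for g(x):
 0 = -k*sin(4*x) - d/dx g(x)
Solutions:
 g(x) = C1 + k*cos(4*x)/4


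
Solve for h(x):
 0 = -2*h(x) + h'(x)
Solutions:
 h(x) = C1*exp(2*x)


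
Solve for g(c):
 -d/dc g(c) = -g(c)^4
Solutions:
 g(c) = (-1/(C1 + 3*c))^(1/3)
 g(c) = (-1/(C1 + c))^(1/3)*(-3^(2/3) - 3*3^(1/6)*I)/6
 g(c) = (-1/(C1 + c))^(1/3)*(-3^(2/3) + 3*3^(1/6)*I)/6


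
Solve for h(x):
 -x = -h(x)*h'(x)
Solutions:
 h(x) = -sqrt(C1 + x^2)
 h(x) = sqrt(C1 + x^2)
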